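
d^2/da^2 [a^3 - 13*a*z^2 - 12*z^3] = 6*a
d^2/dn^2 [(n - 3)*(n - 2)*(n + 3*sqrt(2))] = 6*n - 10 + 6*sqrt(2)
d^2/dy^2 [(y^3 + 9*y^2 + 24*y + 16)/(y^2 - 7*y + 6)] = 20*(13*y^3 - 24*y^2 - 66*y + 202)/(y^6 - 21*y^5 + 165*y^4 - 595*y^3 + 990*y^2 - 756*y + 216)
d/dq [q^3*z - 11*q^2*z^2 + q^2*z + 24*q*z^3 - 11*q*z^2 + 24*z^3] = z*(3*q^2 - 22*q*z + 2*q + 24*z^2 - 11*z)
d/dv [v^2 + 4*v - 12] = 2*v + 4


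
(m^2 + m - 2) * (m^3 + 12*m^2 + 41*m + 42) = m^5 + 13*m^4 + 51*m^3 + 59*m^2 - 40*m - 84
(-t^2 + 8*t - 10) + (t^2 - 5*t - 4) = 3*t - 14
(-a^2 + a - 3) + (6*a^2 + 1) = 5*a^2 + a - 2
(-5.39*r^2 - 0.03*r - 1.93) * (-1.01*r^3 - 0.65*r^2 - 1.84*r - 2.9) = 5.4439*r^5 + 3.5338*r^4 + 11.8864*r^3 + 16.9407*r^2 + 3.6382*r + 5.597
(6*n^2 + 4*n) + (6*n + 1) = 6*n^2 + 10*n + 1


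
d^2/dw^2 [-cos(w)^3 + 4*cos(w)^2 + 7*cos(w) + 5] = -25*cos(w)/4 - 8*cos(2*w) + 9*cos(3*w)/4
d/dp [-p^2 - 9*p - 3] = -2*p - 9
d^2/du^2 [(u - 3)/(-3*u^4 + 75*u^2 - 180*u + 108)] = 2*(-6*u^4 - 24*u^3 + 21*u^2 + 180*u - 220)/(3*(u^9 + 9*u^8 - 21*u^7 - 225*u^6 + 552*u^5 + 1476*u^4 - 7120*u^3 + 10512*u^2 - 6912*u + 1728))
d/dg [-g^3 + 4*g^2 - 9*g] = -3*g^2 + 8*g - 9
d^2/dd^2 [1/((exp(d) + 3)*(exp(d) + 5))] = 4*(exp(3*d) + 6*exp(2*d) + exp(d) - 30)*exp(d)/(exp(6*d) + 24*exp(5*d) + 237*exp(4*d) + 1232*exp(3*d) + 3555*exp(2*d) + 5400*exp(d) + 3375)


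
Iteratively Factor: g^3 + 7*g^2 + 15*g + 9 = (g + 3)*(g^2 + 4*g + 3) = (g + 3)^2*(g + 1)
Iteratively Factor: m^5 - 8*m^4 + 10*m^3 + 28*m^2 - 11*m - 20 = (m - 5)*(m^4 - 3*m^3 - 5*m^2 + 3*m + 4) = (m - 5)*(m - 4)*(m^3 + m^2 - m - 1) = (m - 5)*(m - 4)*(m + 1)*(m^2 - 1) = (m - 5)*(m - 4)*(m + 1)^2*(m - 1)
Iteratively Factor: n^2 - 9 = (n - 3)*(n + 3)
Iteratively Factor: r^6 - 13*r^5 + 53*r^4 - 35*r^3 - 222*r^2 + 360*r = (r - 5)*(r^5 - 8*r^4 + 13*r^3 + 30*r^2 - 72*r) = (r - 5)*(r + 2)*(r^4 - 10*r^3 + 33*r^2 - 36*r) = r*(r - 5)*(r + 2)*(r^3 - 10*r^2 + 33*r - 36) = r*(r - 5)*(r - 3)*(r + 2)*(r^2 - 7*r + 12) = r*(r - 5)*(r - 4)*(r - 3)*(r + 2)*(r - 3)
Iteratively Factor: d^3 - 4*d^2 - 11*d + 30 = (d - 2)*(d^2 - 2*d - 15) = (d - 2)*(d + 3)*(d - 5)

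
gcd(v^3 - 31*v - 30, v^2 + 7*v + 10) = v + 5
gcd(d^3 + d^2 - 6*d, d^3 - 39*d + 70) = d - 2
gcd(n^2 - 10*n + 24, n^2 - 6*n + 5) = 1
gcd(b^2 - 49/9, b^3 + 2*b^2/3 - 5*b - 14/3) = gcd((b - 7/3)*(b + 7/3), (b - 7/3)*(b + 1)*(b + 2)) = b - 7/3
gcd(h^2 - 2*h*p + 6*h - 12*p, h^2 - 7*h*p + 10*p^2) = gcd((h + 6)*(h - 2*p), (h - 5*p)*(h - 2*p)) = -h + 2*p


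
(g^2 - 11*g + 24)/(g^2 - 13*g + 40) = (g - 3)/(g - 5)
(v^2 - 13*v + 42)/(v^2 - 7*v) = (v - 6)/v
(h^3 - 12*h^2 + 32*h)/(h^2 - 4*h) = h - 8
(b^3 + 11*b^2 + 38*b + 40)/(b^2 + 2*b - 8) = (b^2 + 7*b + 10)/(b - 2)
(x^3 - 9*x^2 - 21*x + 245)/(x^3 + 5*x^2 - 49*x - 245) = (x - 7)/(x + 7)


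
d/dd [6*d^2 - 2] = 12*d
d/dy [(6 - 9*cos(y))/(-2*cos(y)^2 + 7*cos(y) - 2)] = 6*(3*cos(y)^2 - 4*cos(y) + 4)*sin(y)/(7*cos(y) - cos(2*y) - 3)^2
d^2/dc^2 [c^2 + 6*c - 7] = 2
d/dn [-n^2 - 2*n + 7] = -2*n - 2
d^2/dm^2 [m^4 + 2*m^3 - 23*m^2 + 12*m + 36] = 12*m^2 + 12*m - 46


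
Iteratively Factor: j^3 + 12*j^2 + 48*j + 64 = (j + 4)*(j^2 + 8*j + 16) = (j + 4)^2*(j + 4)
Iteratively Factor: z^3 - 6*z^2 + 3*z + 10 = (z - 2)*(z^2 - 4*z - 5) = (z - 2)*(z + 1)*(z - 5)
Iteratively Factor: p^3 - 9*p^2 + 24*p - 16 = (p - 4)*(p^2 - 5*p + 4) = (p - 4)*(p - 1)*(p - 4)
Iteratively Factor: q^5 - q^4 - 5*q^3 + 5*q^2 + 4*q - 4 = (q - 1)*(q^4 - 5*q^2 + 4) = (q - 1)*(q + 2)*(q^3 - 2*q^2 - q + 2) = (q - 1)*(q + 1)*(q + 2)*(q^2 - 3*q + 2) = (q - 1)^2*(q + 1)*(q + 2)*(q - 2)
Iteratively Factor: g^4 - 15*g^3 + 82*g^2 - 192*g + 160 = (g - 5)*(g^3 - 10*g^2 + 32*g - 32) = (g - 5)*(g - 4)*(g^2 - 6*g + 8) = (g - 5)*(g - 4)^2*(g - 2)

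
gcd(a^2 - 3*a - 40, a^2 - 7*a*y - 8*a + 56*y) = a - 8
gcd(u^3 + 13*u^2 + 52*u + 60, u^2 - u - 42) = u + 6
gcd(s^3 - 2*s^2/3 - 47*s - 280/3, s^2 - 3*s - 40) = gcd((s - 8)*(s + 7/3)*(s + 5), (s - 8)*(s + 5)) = s^2 - 3*s - 40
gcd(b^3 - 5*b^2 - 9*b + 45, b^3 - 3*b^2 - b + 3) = b - 3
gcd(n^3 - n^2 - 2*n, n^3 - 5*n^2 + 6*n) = n^2 - 2*n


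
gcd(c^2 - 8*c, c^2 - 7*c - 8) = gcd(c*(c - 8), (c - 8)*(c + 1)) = c - 8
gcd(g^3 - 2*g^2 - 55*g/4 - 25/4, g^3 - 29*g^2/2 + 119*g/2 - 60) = g - 5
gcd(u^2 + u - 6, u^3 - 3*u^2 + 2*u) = u - 2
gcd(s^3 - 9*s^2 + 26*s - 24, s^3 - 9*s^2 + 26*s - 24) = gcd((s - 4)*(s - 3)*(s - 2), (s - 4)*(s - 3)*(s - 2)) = s^3 - 9*s^2 + 26*s - 24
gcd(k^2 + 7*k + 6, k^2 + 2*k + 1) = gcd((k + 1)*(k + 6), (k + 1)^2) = k + 1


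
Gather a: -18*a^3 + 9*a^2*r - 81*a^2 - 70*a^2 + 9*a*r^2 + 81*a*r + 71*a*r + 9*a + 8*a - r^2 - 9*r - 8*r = -18*a^3 + a^2*(9*r - 151) + a*(9*r^2 + 152*r + 17) - r^2 - 17*r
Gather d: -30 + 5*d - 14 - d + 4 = 4*d - 40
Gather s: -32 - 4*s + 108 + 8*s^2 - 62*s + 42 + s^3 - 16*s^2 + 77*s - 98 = s^3 - 8*s^2 + 11*s + 20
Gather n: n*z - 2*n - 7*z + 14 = n*(z - 2) - 7*z + 14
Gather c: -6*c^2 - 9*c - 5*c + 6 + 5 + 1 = -6*c^2 - 14*c + 12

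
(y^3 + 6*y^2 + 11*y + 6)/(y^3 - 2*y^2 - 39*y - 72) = (y^2 + 3*y + 2)/(y^2 - 5*y - 24)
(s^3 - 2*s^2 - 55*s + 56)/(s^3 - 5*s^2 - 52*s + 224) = (s - 1)/(s - 4)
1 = 1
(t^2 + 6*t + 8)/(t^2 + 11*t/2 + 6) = 2*(t + 2)/(2*t + 3)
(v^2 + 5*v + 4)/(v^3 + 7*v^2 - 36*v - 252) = (v^2 + 5*v + 4)/(v^3 + 7*v^2 - 36*v - 252)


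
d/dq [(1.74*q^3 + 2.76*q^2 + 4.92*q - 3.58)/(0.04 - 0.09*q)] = (-0.3132*q^3 - 0.0396*q^2 + 0.2208*q - 0.1254)/(0.0081*q^2 - 0.0072*q + 0.0016)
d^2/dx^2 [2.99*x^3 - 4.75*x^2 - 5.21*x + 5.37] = 17.94*x - 9.5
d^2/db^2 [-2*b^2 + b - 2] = -4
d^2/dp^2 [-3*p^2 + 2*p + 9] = -6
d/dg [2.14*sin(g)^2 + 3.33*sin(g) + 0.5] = (4.28*sin(g) + 3.33)*cos(g)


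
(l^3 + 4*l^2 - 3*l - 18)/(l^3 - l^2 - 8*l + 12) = (l + 3)/(l - 2)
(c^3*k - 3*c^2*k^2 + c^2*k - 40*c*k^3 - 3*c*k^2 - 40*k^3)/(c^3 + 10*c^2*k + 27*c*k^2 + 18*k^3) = k*(c^3 - 3*c^2*k + c^2 - 40*c*k^2 - 3*c*k - 40*k^2)/(c^3 + 10*c^2*k + 27*c*k^2 + 18*k^3)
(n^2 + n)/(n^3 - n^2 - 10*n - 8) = n/(n^2 - 2*n - 8)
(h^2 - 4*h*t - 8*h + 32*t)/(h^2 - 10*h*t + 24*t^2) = (8 - h)/(-h + 6*t)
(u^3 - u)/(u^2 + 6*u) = (u^2 - 1)/(u + 6)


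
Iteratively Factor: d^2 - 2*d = (d - 2)*(d)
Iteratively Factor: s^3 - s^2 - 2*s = (s - 2)*(s^2 + s) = s*(s - 2)*(s + 1)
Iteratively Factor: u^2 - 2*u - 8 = (u - 4)*(u + 2)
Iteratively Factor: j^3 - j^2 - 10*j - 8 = (j + 2)*(j^2 - 3*j - 4) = (j + 1)*(j + 2)*(j - 4)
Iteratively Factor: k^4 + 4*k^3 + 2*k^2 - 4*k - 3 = (k + 1)*(k^3 + 3*k^2 - k - 3) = (k + 1)^2*(k^2 + 2*k - 3) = (k + 1)^2*(k + 3)*(k - 1)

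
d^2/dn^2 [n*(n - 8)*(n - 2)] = 6*n - 20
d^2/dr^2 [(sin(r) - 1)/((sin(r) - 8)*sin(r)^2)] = (-4*sin(r) + 33 - 146/sin(r) + 196/sin(r)^2 + 256/sin(r)^3 - 384/sin(r)^4)/(sin(r) - 8)^3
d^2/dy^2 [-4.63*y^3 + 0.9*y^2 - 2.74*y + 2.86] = 1.8 - 27.78*y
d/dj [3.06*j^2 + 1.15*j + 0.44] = 6.12*j + 1.15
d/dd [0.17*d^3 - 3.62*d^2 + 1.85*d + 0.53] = 0.51*d^2 - 7.24*d + 1.85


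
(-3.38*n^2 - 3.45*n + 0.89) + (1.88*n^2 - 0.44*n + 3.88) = -1.5*n^2 - 3.89*n + 4.77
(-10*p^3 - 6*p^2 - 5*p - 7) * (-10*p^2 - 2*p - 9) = 100*p^5 + 80*p^4 + 152*p^3 + 134*p^2 + 59*p + 63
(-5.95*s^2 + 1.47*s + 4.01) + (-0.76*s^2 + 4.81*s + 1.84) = -6.71*s^2 + 6.28*s + 5.85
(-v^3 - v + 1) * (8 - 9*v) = 9*v^4 - 8*v^3 + 9*v^2 - 17*v + 8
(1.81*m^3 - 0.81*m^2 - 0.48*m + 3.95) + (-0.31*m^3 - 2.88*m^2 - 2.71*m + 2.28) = 1.5*m^3 - 3.69*m^2 - 3.19*m + 6.23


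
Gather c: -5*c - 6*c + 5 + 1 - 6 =-11*c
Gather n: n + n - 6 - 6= 2*n - 12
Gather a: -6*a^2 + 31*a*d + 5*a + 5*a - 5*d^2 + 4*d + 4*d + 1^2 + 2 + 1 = -6*a^2 + a*(31*d + 10) - 5*d^2 + 8*d + 4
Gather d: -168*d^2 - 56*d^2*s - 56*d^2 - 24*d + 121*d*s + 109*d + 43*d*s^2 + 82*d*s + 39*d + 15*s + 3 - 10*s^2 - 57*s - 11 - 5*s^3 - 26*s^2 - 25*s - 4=d^2*(-56*s - 224) + d*(43*s^2 + 203*s + 124) - 5*s^3 - 36*s^2 - 67*s - 12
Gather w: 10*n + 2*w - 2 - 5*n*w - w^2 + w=10*n - w^2 + w*(3 - 5*n) - 2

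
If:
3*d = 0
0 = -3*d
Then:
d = 0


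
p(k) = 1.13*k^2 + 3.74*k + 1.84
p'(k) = 2.26*k + 3.74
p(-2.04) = -1.09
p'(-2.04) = -0.87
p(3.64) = 30.43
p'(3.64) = 11.97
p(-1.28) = -1.10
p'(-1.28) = 0.85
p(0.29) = 3.02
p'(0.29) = 4.40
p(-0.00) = 1.84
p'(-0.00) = 3.74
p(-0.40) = 0.52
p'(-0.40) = 2.84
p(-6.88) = 29.60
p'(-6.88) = -11.81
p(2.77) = 20.87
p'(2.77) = 10.00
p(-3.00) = 0.79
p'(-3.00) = -3.04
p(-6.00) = 20.08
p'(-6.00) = -9.82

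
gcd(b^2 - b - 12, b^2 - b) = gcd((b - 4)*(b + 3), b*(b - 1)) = 1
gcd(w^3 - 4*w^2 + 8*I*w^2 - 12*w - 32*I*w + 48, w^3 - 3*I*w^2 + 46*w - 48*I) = w + 6*I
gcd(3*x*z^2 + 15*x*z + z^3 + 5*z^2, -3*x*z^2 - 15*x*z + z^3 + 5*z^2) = z^2 + 5*z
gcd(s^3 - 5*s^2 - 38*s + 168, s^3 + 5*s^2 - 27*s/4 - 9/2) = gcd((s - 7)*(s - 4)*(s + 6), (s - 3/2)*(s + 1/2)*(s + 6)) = s + 6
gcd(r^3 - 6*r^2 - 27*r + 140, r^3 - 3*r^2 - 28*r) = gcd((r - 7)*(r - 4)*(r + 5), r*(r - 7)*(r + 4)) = r - 7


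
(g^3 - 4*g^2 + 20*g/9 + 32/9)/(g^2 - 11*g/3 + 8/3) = (3*g^2 - 4*g - 4)/(3*(g - 1))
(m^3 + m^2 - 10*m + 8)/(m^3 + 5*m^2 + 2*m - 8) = (m - 2)/(m + 2)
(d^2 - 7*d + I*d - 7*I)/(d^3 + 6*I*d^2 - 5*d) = (d - 7)/(d*(d + 5*I))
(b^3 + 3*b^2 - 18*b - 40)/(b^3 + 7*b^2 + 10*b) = (b - 4)/b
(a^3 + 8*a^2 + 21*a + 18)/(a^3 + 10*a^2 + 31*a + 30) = (a + 3)/(a + 5)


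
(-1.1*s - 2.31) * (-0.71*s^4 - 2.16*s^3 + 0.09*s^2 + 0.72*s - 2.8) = 0.781*s^5 + 4.0161*s^4 + 4.8906*s^3 - 0.9999*s^2 + 1.4168*s + 6.468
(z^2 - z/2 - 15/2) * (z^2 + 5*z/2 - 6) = z^4 + 2*z^3 - 59*z^2/4 - 63*z/4 + 45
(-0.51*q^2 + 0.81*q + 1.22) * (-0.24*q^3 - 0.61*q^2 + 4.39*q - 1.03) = 0.1224*q^5 + 0.1167*q^4 - 3.0258*q^3 + 3.337*q^2 + 4.5215*q - 1.2566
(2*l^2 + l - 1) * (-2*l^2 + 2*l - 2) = -4*l^4 + 2*l^3 - 4*l + 2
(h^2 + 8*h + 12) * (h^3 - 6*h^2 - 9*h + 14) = h^5 + 2*h^4 - 45*h^3 - 130*h^2 + 4*h + 168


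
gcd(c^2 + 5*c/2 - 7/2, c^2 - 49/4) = c + 7/2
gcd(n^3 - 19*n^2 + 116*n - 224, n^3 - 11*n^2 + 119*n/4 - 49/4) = n - 7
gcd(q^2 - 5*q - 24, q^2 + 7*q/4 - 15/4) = q + 3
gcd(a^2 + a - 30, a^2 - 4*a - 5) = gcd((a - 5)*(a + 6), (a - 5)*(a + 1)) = a - 5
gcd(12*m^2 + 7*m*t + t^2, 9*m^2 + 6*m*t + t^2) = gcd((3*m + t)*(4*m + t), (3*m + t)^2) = 3*m + t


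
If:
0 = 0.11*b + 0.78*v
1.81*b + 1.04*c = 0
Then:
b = -7.09090909090909*v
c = 12.3409090909091*v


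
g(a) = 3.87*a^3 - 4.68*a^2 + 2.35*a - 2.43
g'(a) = 11.61*a^2 - 9.36*a + 2.35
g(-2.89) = -141.72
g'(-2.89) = 126.37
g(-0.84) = -10.00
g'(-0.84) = 18.40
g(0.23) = -2.09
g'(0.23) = 0.81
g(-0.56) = -5.89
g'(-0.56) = 11.23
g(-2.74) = -123.61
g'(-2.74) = 115.16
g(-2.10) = -63.84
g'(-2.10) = 73.21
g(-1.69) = -38.45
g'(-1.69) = 51.33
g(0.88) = -1.35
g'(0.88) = 3.10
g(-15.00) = -14151.93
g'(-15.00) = 2755.00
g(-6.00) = -1020.93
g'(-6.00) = 476.47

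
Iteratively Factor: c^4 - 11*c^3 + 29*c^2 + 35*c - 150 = (c - 5)*(c^3 - 6*c^2 - c + 30) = (c - 5)*(c - 3)*(c^2 - 3*c - 10) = (c - 5)*(c - 3)*(c + 2)*(c - 5)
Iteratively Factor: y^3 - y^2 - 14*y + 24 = (y + 4)*(y^2 - 5*y + 6) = (y - 3)*(y + 4)*(y - 2)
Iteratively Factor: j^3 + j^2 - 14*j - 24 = (j - 4)*(j^2 + 5*j + 6) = (j - 4)*(j + 2)*(j + 3)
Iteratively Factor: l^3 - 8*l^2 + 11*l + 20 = (l + 1)*(l^2 - 9*l + 20) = (l - 4)*(l + 1)*(l - 5)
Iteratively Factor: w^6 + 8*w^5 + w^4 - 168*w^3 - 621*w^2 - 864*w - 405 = (w + 1)*(w^5 + 7*w^4 - 6*w^3 - 162*w^2 - 459*w - 405) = (w + 1)*(w + 3)*(w^4 + 4*w^3 - 18*w^2 - 108*w - 135) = (w + 1)*(w + 3)^2*(w^3 + w^2 - 21*w - 45) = (w - 5)*(w + 1)*(w + 3)^2*(w^2 + 6*w + 9) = (w - 5)*(w + 1)*(w + 3)^3*(w + 3)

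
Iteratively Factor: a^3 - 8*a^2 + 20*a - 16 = (a - 4)*(a^2 - 4*a + 4) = (a - 4)*(a - 2)*(a - 2)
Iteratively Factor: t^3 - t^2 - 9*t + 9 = (t - 1)*(t^2 - 9) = (t - 1)*(t + 3)*(t - 3)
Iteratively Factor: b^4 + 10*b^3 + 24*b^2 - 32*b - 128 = (b - 2)*(b^3 + 12*b^2 + 48*b + 64) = (b - 2)*(b + 4)*(b^2 + 8*b + 16) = (b - 2)*(b + 4)^2*(b + 4)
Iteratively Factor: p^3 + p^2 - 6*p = (p - 2)*(p^2 + 3*p) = (p - 2)*(p + 3)*(p)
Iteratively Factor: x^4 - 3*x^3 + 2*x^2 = (x - 2)*(x^3 - x^2) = (x - 2)*(x - 1)*(x^2) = x*(x - 2)*(x - 1)*(x)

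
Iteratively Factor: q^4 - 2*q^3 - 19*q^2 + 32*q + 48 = (q - 3)*(q^3 + q^2 - 16*q - 16) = (q - 4)*(q - 3)*(q^2 + 5*q + 4) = (q - 4)*(q - 3)*(q + 1)*(q + 4)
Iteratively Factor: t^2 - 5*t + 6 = (t - 3)*(t - 2)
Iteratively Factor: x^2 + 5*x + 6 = (x + 3)*(x + 2)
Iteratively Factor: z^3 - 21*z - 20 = (z + 1)*(z^2 - z - 20) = (z + 1)*(z + 4)*(z - 5)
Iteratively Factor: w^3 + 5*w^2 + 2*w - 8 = (w - 1)*(w^2 + 6*w + 8) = (w - 1)*(w + 4)*(w + 2)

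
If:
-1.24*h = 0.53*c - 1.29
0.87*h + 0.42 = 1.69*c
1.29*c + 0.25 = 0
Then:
No Solution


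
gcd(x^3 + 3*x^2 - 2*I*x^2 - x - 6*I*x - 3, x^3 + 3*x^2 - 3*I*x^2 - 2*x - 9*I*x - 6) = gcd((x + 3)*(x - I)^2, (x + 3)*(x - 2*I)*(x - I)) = x^2 + x*(3 - I) - 3*I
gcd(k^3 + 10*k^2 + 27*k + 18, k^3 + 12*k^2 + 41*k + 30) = k^2 + 7*k + 6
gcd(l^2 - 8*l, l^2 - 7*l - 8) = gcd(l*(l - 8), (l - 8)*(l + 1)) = l - 8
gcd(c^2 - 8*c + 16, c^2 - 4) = 1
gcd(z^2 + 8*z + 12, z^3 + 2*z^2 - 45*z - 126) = z + 6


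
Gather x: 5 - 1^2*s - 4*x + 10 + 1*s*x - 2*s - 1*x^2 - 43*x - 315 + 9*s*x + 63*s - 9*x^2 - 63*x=60*s - 10*x^2 + x*(10*s - 110) - 300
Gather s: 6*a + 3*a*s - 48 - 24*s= 6*a + s*(3*a - 24) - 48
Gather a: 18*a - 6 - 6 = 18*a - 12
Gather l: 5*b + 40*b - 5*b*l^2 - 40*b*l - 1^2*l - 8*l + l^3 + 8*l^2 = 45*b + l^3 + l^2*(8 - 5*b) + l*(-40*b - 9)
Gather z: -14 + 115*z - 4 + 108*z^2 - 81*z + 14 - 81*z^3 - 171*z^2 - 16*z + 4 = -81*z^3 - 63*z^2 + 18*z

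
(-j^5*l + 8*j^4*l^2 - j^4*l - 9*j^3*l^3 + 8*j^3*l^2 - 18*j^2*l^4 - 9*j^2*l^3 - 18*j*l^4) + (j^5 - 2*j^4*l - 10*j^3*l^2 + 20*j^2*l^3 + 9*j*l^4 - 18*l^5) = -j^5*l + j^5 + 8*j^4*l^2 - 3*j^4*l - 9*j^3*l^3 - 2*j^3*l^2 - 18*j^2*l^4 + 11*j^2*l^3 - 9*j*l^4 - 18*l^5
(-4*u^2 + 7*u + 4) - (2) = -4*u^2 + 7*u + 2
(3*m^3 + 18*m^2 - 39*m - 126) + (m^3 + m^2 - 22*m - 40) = 4*m^3 + 19*m^2 - 61*m - 166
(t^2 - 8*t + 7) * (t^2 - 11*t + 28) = t^4 - 19*t^3 + 123*t^2 - 301*t + 196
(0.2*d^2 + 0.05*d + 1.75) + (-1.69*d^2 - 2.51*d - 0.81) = -1.49*d^2 - 2.46*d + 0.94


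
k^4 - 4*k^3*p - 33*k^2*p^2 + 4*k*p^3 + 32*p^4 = (k - 8*p)*(k - p)*(k + p)*(k + 4*p)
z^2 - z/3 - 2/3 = (z - 1)*(z + 2/3)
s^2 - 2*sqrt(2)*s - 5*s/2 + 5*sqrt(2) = (s - 5/2)*(s - 2*sqrt(2))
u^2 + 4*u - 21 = (u - 3)*(u + 7)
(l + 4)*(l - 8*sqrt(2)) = l^2 - 8*sqrt(2)*l + 4*l - 32*sqrt(2)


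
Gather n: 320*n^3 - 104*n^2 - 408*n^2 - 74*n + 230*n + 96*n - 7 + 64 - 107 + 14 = 320*n^3 - 512*n^2 + 252*n - 36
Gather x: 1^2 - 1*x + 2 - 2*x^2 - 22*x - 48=-2*x^2 - 23*x - 45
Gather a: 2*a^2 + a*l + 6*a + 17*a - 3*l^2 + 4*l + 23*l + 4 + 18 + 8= 2*a^2 + a*(l + 23) - 3*l^2 + 27*l + 30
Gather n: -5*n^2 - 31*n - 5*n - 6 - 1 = -5*n^2 - 36*n - 7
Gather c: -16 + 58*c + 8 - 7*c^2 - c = -7*c^2 + 57*c - 8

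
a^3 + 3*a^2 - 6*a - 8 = (a - 2)*(a + 1)*(a + 4)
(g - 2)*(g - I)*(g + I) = g^3 - 2*g^2 + g - 2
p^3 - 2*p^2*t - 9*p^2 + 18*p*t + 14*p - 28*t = (p - 7)*(p - 2)*(p - 2*t)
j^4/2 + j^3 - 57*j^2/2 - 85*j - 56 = (j/2 + 1/2)*(j - 8)*(j + 2)*(j + 7)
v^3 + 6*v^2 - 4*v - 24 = (v - 2)*(v + 2)*(v + 6)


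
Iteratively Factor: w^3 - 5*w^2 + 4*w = (w - 4)*(w^2 - w) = (w - 4)*(w - 1)*(w)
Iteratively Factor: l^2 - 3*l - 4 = (l - 4)*(l + 1)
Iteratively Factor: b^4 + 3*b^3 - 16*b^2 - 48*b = (b - 4)*(b^3 + 7*b^2 + 12*b) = (b - 4)*(b + 4)*(b^2 + 3*b) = (b - 4)*(b + 3)*(b + 4)*(b)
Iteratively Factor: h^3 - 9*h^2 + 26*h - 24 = (h - 4)*(h^2 - 5*h + 6) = (h - 4)*(h - 3)*(h - 2)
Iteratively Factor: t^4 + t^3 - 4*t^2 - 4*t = (t + 2)*(t^3 - t^2 - 2*t) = (t - 2)*(t + 2)*(t^2 + t) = t*(t - 2)*(t + 2)*(t + 1)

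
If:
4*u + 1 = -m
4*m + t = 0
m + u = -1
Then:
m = -1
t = 4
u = 0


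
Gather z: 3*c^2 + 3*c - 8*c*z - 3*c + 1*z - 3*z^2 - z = 3*c^2 - 8*c*z - 3*z^2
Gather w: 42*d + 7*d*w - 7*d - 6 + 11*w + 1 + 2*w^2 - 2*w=35*d + 2*w^2 + w*(7*d + 9) - 5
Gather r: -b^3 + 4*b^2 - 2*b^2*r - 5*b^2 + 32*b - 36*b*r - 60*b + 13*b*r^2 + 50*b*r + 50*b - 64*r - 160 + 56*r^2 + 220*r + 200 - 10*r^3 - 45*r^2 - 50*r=-b^3 - b^2 + 22*b - 10*r^3 + r^2*(13*b + 11) + r*(-2*b^2 + 14*b + 106) + 40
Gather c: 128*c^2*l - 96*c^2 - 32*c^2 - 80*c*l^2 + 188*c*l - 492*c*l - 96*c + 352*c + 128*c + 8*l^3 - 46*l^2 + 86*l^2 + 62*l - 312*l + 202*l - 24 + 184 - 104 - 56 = c^2*(128*l - 128) + c*(-80*l^2 - 304*l + 384) + 8*l^3 + 40*l^2 - 48*l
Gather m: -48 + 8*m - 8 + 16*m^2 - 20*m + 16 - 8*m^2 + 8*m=8*m^2 - 4*m - 40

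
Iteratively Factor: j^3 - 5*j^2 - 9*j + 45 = (j + 3)*(j^2 - 8*j + 15) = (j - 3)*(j + 3)*(j - 5)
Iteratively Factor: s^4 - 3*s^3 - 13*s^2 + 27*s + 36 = (s + 1)*(s^3 - 4*s^2 - 9*s + 36) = (s + 1)*(s + 3)*(s^2 - 7*s + 12) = (s - 4)*(s + 1)*(s + 3)*(s - 3)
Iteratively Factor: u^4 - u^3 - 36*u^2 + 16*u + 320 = (u - 5)*(u^3 + 4*u^2 - 16*u - 64) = (u - 5)*(u + 4)*(u^2 - 16) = (u - 5)*(u - 4)*(u + 4)*(u + 4)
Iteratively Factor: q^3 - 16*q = (q + 4)*(q^2 - 4*q) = q*(q + 4)*(q - 4)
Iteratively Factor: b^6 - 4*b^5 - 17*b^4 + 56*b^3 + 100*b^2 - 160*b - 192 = (b + 2)*(b^5 - 6*b^4 - 5*b^3 + 66*b^2 - 32*b - 96) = (b - 4)*(b + 2)*(b^4 - 2*b^3 - 13*b^2 + 14*b + 24) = (b - 4)*(b - 2)*(b + 2)*(b^3 - 13*b - 12) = (b - 4)*(b - 2)*(b + 1)*(b + 2)*(b^2 - b - 12) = (b - 4)^2*(b - 2)*(b + 1)*(b + 2)*(b + 3)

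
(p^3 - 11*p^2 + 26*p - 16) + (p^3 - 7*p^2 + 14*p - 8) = 2*p^3 - 18*p^2 + 40*p - 24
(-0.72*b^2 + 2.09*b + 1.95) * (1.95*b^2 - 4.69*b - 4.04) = -1.404*b^4 + 7.4523*b^3 - 3.0908*b^2 - 17.5891*b - 7.878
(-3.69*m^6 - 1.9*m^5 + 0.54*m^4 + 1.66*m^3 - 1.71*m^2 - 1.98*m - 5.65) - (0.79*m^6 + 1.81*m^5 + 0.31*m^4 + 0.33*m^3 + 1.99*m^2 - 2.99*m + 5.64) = -4.48*m^6 - 3.71*m^5 + 0.23*m^4 + 1.33*m^3 - 3.7*m^2 + 1.01*m - 11.29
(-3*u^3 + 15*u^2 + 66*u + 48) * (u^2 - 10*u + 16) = -3*u^5 + 45*u^4 - 132*u^3 - 372*u^2 + 576*u + 768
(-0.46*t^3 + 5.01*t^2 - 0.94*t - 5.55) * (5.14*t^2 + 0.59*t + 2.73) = -2.3644*t^5 + 25.48*t^4 - 3.1315*t^3 - 15.4043*t^2 - 5.8407*t - 15.1515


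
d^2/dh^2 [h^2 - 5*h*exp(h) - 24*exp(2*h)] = -5*h*exp(h) - 96*exp(2*h) - 10*exp(h) + 2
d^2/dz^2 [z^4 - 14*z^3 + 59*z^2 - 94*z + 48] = 12*z^2 - 84*z + 118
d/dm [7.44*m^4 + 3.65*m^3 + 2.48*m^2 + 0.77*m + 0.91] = 29.76*m^3 + 10.95*m^2 + 4.96*m + 0.77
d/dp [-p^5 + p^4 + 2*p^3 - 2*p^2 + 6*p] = -5*p^4 + 4*p^3 + 6*p^2 - 4*p + 6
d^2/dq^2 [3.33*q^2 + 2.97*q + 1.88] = 6.66000000000000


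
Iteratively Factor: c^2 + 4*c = (c)*(c + 4)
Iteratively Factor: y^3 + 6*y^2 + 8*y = (y)*(y^2 + 6*y + 8) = y*(y + 2)*(y + 4)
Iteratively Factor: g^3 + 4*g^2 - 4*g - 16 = (g - 2)*(g^2 + 6*g + 8) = (g - 2)*(g + 2)*(g + 4)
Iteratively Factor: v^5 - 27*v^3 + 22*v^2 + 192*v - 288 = (v - 3)*(v^4 + 3*v^3 - 18*v^2 - 32*v + 96) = (v - 3)*(v + 4)*(v^3 - v^2 - 14*v + 24) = (v - 3)^2*(v + 4)*(v^2 + 2*v - 8) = (v - 3)^2*(v + 4)^2*(v - 2)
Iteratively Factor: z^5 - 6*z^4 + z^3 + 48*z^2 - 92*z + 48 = (z - 2)*(z^4 - 4*z^3 - 7*z^2 + 34*z - 24) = (z - 2)^2*(z^3 - 2*z^2 - 11*z + 12) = (z - 2)^2*(z + 3)*(z^2 - 5*z + 4) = (z - 2)^2*(z - 1)*(z + 3)*(z - 4)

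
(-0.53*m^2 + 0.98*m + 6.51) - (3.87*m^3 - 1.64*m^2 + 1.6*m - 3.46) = -3.87*m^3 + 1.11*m^2 - 0.62*m + 9.97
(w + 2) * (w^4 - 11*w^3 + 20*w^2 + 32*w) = w^5 - 9*w^4 - 2*w^3 + 72*w^2 + 64*w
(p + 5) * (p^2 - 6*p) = p^3 - p^2 - 30*p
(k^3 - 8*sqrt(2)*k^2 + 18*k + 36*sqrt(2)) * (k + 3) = k^4 - 8*sqrt(2)*k^3 + 3*k^3 - 24*sqrt(2)*k^2 + 18*k^2 + 36*sqrt(2)*k + 54*k + 108*sqrt(2)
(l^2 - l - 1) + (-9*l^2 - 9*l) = -8*l^2 - 10*l - 1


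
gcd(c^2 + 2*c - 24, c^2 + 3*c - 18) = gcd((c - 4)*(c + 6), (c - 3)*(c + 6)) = c + 6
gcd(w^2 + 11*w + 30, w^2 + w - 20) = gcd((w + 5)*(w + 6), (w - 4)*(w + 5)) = w + 5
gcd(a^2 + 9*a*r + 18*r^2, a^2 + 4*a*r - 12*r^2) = a + 6*r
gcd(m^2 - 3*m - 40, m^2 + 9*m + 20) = m + 5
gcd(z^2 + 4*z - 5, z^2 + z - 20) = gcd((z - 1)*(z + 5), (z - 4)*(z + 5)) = z + 5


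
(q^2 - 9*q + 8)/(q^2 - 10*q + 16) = (q - 1)/(q - 2)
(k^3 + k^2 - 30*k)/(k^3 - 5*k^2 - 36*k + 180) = k/(k - 6)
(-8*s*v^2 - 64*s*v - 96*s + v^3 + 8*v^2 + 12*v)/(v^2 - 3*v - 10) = (-8*s*v - 48*s + v^2 + 6*v)/(v - 5)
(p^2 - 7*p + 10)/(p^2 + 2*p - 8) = (p - 5)/(p + 4)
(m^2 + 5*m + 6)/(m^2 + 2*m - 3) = (m + 2)/(m - 1)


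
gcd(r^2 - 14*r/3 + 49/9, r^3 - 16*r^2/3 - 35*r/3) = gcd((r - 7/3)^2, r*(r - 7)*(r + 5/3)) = 1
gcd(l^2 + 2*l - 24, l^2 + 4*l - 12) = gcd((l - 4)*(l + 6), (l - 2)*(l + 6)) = l + 6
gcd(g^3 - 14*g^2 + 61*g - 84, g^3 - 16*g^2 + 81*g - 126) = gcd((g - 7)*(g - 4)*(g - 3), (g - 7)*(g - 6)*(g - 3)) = g^2 - 10*g + 21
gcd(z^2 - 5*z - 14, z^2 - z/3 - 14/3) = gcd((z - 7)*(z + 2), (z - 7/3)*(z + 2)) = z + 2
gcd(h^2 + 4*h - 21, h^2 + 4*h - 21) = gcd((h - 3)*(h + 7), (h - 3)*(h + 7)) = h^2 + 4*h - 21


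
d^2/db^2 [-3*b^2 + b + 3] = -6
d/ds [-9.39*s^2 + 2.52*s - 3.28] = 2.52 - 18.78*s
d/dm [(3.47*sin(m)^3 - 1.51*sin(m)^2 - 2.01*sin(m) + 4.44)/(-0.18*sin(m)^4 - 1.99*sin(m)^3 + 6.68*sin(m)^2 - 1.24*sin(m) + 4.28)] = (0.6246*sin(m)^6 - 0.543599999999998*sin(m)^5 + 19.0893*sin(m)^4 - 13.4086*sin(m)^3 + 86.3608*sin(m)^2 - 72.244*sin(m) - 3.0972)*cos(m)/(0.0324*sin(m)^8 + 0.7164*sin(m)^7 + 1.5553*sin(m)^6 - 26.14*sin(m)^5 + 48.0168*sin(m)^4 - 33.6008*sin(m)^3 + 58.7184*sin(m)^2 - 10.6144*sin(m) + 18.3184)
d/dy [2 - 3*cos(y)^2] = 3*sin(2*y)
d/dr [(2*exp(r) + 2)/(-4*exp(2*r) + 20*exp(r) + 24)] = exp(r)/(2*(exp(2*r) - 12*exp(r) + 36))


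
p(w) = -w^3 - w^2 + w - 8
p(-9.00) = 631.00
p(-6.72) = 243.59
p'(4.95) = -82.41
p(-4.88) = 79.52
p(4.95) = -148.84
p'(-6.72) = -121.04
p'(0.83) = -2.73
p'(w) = -3*w^2 - 2*w + 1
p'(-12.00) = -407.00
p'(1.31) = -6.77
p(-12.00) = 1564.00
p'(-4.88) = -60.68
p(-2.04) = -5.71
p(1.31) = -10.65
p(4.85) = -140.76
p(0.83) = -8.43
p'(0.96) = -3.68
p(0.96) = -8.85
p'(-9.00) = -224.00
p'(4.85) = -79.27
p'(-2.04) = -7.40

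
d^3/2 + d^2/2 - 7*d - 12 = (d/2 + 1)*(d - 4)*(d + 3)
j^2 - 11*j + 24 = (j - 8)*(j - 3)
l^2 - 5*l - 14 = (l - 7)*(l + 2)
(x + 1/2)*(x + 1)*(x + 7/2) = x^3 + 5*x^2 + 23*x/4 + 7/4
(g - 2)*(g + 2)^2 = g^3 + 2*g^2 - 4*g - 8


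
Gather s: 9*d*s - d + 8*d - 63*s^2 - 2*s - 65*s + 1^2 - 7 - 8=7*d - 63*s^2 + s*(9*d - 67) - 14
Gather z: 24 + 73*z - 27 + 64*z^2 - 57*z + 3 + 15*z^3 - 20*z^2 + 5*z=15*z^3 + 44*z^2 + 21*z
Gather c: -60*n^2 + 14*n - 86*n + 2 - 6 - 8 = -60*n^2 - 72*n - 12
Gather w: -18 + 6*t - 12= 6*t - 30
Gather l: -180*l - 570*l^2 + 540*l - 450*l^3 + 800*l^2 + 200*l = -450*l^3 + 230*l^2 + 560*l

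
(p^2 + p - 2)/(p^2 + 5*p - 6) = (p + 2)/(p + 6)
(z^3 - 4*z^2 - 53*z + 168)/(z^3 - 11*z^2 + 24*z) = (z + 7)/z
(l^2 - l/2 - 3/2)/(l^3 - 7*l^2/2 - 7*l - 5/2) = (2*l - 3)/(2*l^2 - 9*l - 5)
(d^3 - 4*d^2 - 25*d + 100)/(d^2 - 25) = d - 4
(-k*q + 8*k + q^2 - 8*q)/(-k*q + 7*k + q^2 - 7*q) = (q - 8)/(q - 7)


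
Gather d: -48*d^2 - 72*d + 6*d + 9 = -48*d^2 - 66*d + 9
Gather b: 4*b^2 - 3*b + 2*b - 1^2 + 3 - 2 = 4*b^2 - b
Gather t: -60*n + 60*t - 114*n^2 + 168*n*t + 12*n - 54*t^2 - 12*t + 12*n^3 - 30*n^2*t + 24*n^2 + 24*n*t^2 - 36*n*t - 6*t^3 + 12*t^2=12*n^3 - 90*n^2 - 48*n - 6*t^3 + t^2*(24*n - 42) + t*(-30*n^2 + 132*n + 48)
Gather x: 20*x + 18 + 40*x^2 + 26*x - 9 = 40*x^2 + 46*x + 9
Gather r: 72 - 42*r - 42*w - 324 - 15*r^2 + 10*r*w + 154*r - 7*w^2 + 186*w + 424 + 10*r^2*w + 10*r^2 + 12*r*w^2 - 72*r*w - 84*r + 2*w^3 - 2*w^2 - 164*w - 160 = r^2*(10*w - 5) + r*(12*w^2 - 62*w + 28) + 2*w^3 - 9*w^2 - 20*w + 12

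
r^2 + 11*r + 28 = (r + 4)*(r + 7)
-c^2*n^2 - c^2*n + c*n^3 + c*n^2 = n*(-c + n)*(c*n + c)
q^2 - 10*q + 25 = (q - 5)^2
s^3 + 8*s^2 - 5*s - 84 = (s - 3)*(s + 4)*(s + 7)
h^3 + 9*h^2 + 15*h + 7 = (h + 1)^2*(h + 7)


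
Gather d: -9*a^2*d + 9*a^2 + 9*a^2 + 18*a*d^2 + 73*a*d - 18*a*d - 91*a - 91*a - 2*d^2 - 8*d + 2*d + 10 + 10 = 18*a^2 - 182*a + d^2*(18*a - 2) + d*(-9*a^2 + 55*a - 6) + 20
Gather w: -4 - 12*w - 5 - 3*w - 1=-15*w - 10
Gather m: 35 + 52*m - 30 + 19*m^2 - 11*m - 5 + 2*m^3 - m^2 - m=2*m^3 + 18*m^2 + 40*m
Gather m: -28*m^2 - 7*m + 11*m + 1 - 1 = -28*m^2 + 4*m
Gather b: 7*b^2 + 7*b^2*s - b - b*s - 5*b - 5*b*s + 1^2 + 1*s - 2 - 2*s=b^2*(7*s + 7) + b*(-6*s - 6) - s - 1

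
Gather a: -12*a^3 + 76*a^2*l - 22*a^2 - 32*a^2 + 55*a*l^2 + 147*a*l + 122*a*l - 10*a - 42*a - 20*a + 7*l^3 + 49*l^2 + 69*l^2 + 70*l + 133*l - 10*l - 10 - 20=-12*a^3 + a^2*(76*l - 54) + a*(55*l^2 + 269*l - 72) + 7*l^3 + 118*l^2 + 193*l - 30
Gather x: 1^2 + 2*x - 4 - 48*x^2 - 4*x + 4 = -48*x^2 - 2*x + 1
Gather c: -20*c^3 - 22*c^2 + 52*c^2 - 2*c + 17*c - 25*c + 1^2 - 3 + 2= -20*c^3 + 30*c^2 - 10*c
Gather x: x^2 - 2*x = x^2 - 2*x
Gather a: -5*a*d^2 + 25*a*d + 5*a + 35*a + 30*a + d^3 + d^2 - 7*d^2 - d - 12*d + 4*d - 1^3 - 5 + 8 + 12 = a*(-5*d^2 + 25*d + 70) + d^3 - 6*d^2 - 9*d + 14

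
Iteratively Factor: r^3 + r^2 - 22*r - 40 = (r + 4)*(r^2 - 3*r - 10) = (r + 2)*(r + 4)*(r - 5)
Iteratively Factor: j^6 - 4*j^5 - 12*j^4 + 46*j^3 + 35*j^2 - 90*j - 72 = (j - 3)*(j^5 - j^4 - 15*j^3 + j^2 + 38*j + 24) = (j - 3)*(j + 1)*(j^4 - 2*j^3 - 13*j^2 + 14*j + 24) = (j - 3)*(j - 2)*(j + 1)*(j^3 - 13*j - 12) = (j - 3)*(j - 2)*(j + 1)*(j + 3)*(j^2 - 3*j - 4) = (j - 4)*(j - 3)*(j - 2)*(j + 1)*(j + 3)*(j + 1)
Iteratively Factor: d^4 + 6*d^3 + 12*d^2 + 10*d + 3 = (d + 1)*(d^3 + 5*d^2 + 7*d + 3) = (d + 1)*(d + 3)*(d^2 + 2*d + 1) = (d + 1)^2*(d + 3)*(d + 1)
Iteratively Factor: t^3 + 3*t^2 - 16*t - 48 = (t + 4)*(t^2 - t - 12) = (t - 4)*(t + 4)*(t + 3)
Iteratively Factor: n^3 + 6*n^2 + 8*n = (n + 2)*(n^2 + 4*n) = (n + 2)*(n + 4)*(n)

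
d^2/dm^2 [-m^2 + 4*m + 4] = -2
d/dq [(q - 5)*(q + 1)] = 2*q - 4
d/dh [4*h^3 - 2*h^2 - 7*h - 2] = 12*h^2 - 4*h - 7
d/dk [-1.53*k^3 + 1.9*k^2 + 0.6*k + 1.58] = -4.59*k^2 + 3.8*k + 0.6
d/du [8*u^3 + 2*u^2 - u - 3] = 24*u^2 + 4*u - 1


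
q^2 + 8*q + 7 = (q + 1)*(q + 7)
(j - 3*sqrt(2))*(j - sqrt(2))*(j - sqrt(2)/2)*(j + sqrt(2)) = j^4 - 7*sqrt(2)*j^3/2 + j^2 + 7*sqrt(2)*j - 6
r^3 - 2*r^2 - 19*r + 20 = (r - 5)*(r - 1)*(r + 4)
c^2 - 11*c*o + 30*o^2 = (c - 6*o)*(c - 5*o)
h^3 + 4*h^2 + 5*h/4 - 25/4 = (h - 1)*(h + 5/2)^2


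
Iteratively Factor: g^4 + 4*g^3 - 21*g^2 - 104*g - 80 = (g + 4)*(g^3 - 21*g - 20) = (g - 5)*(g + 4)*(g^2 + 5*g + 4) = (g - 5)*(g + 4)^2*(g + 1)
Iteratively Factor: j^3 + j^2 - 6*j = (j + 3)*(j^2 - 2*j) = (j - 2)*(j + 3)*(j)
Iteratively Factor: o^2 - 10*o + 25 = (o - 5)*(o - 5)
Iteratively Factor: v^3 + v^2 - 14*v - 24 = (v + 3)*(v^2 - 2*v - 8) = (v + 2)*(v + 3)*(v - 4)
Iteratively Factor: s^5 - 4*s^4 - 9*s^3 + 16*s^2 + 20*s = (s)*(s^4 - 4*s^3 - 9*s^2 + 16*s + 20) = s*(s + 2)*(s^3 - 6*s^2 + 3*s + 10) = s*(s - 5)*(s + 2)*(s^2 - s - 2) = s*(s - 5)*(s - 2)*(s + 2)*(s + 1)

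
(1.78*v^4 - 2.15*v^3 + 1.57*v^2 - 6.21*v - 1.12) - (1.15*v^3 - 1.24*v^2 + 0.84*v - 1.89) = 1.78*v^4 - 3.3*v^3 + 2.81*v^2 - 7.05*v + 0.77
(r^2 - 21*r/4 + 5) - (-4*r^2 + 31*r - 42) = 5*r^2 - 145*r/4 + 47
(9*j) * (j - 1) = 9*j^2 - 9*j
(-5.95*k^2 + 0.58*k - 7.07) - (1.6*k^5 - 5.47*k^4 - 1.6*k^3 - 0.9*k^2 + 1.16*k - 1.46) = -1.6*k^5 + 5.47*k^4 + 1.6*k^3 - 5.05*k^2 - 0.58*k - 5.61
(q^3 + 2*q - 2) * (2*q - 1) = 2*q^4 - q^3 + 4*q^2 - 6*q + 2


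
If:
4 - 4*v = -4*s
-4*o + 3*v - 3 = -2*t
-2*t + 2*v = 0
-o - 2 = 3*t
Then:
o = -19/17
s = -22/17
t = -5/17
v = -5/17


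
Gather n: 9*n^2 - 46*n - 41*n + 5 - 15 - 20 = 9*n^2 - 87*n - 30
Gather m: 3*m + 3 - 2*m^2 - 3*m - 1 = 2 - 2*m^2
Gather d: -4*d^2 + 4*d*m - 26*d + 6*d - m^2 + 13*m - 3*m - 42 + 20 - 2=-4*d^2 + d*(4*m - 20) - m^2 + 10*m - 24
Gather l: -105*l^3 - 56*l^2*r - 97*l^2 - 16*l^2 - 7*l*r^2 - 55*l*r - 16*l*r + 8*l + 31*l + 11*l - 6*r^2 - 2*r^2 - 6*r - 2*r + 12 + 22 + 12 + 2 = -105*l^3 + l^2*(-56*r - 113) + l*(-7*r^2 - 71*r + 50) - 8*r^2 - 8*r + 48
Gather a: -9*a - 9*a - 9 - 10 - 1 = -18*a - 20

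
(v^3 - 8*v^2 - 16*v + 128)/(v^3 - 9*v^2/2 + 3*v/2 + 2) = 2*(v^2 - 4*v - 32)/(2*v^2 - v - 1)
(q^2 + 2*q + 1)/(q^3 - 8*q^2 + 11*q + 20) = (q + 1)/(q^2 - 9*q + 20)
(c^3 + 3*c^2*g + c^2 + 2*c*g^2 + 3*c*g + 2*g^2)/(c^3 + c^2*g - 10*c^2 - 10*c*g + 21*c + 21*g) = (c^2 + 2*c*g + c + 2*g)/(c^2 - 10*c + 21)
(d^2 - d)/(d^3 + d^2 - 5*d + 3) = d/(d^2 + 2*d - 3)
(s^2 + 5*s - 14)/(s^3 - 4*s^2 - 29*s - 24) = (-s^2 - 5*s + 14)/(-s^3 + 4*s^2 + 29*s + 24)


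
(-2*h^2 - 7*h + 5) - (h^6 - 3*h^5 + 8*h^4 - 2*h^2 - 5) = -h^6 + 3*h^5 - 8*h^4 - 7*h + 10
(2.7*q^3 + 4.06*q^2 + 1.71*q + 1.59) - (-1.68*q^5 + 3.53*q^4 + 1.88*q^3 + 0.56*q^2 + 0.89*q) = 1.68*q^5 - 3.53*q^4 + 0.82*q^3 + 3.5*q^2 + 0.82*q + 1.59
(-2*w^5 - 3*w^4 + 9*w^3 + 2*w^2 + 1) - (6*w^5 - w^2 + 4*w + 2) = -8*w^5 - 3*w^4 + 9*w^3 + 3*w^2 - 4*w - 1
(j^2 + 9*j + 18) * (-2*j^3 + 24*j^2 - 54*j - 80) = -2*j^5 + 6*j^4 + 126*j^3 - 134*j^2 - 1692*j - 1440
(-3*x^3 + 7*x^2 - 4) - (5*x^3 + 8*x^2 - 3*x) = -8*x^3 - x^2 + 3*x - 4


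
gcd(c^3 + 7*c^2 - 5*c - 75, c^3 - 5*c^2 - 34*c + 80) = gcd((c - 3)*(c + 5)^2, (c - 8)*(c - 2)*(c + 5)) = c + 5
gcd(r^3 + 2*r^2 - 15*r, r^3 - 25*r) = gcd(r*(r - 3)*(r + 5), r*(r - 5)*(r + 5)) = r^2 + 5*r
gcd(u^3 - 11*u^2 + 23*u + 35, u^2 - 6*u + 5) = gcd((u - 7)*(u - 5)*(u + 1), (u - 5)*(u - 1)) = u - 5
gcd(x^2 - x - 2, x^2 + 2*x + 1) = x + 1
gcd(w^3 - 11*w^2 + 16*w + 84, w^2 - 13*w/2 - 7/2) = w - 7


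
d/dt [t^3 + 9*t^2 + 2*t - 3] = 3*t^2 + 18*t + 2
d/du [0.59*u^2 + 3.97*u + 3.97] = 1.18*u + 3.97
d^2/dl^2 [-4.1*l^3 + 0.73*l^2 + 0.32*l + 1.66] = 1.46 - 24.6*l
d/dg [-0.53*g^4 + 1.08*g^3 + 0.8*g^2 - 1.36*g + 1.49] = -2.12*g^3 + 3.24*g^2 + 1.6*g - 1.36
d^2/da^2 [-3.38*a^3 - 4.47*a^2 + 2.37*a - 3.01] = -20.28*a - 8.94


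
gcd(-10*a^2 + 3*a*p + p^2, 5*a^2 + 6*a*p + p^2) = 5*a + p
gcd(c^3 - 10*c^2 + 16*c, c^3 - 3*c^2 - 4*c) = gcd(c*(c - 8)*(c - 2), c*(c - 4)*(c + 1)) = c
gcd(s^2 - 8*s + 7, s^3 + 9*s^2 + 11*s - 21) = s - 1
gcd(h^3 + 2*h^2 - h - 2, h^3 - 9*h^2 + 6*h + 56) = h + 2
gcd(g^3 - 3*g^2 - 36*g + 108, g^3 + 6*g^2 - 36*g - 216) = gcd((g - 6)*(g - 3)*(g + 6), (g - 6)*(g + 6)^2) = g^2 - 36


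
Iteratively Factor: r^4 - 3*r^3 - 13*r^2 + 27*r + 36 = (r - 3)*(r^3 - 13*r - 12) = (r - 3)*(r + 1)*(r^2 - r - 12) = (r - 3)*(r + 1)*(r + 3)*(r - 4)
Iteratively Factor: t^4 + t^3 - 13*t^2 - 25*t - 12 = (t + 1)*(t^3 - 13*t - 12) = (t - 4)*(t + 1)*(t^2 + 4*t + 3) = (t - 4)*(t + 1)*(t + 3)*(t + 1)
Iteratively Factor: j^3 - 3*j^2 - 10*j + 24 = (j - 2)*(j^2 - j - 12) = (j - 4)*(j - 2)*(j + 3)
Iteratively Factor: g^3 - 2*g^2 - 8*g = (g)*(g^2 - 2*g - 8) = g*(g - 4)*(g + 2)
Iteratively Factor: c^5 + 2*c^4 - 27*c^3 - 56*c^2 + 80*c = (c + 4)*(c^4 - 2*c^3 - 19*c^2 + 20*c) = c*(c + 4)*(c^3 - 2*c^2 - 19*c + 20) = c*(c - 5)*(c + 4)*(c^2 + 3*c - 4) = c*(c - 5)*(c - 1)*(c + 4)*(c + 4)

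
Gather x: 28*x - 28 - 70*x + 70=42 - 42*x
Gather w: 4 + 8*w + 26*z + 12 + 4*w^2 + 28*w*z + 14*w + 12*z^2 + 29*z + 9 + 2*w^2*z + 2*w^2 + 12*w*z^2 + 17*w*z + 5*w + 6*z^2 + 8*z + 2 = w^2*(2*z + 6) + w*(12*z^2 + 45*z + 27) + 18*z^2 + 63*z + 27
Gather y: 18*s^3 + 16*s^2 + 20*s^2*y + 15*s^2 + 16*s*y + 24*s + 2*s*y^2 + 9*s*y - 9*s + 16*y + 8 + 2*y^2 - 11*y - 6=18*s^3 + 31*s^2 + 15*s + y^2*(2*s + 2) + y*(20*s^2 + 25*s + 5) + 2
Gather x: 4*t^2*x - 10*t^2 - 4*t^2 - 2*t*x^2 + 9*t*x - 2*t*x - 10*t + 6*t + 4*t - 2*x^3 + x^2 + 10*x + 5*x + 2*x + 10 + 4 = -14*t^2 - 2*x^3 + x^2*(1 - 2*t) + x*(4*t^2 + 7*t + 17) + 14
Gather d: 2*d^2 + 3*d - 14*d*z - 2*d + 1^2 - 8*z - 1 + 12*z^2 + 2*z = 2*d^2 + d*(1 - 14*z) + 12*z^2 - 6*z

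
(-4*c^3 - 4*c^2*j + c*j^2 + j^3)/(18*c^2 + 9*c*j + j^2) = (-4*c^3 - 4*c^2*j + c*j^2 + j^3)/(18*c^2 + 9*c*j + j^2)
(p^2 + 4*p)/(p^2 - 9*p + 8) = p*(p + 4)/(p^2 - 9*p + 8)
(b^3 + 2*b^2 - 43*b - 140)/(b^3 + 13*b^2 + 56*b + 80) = (b - 7)/(b + 4)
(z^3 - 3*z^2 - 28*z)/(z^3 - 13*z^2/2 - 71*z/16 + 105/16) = 16*z*(z + 4)/(16*z^2 + 8*z - 15)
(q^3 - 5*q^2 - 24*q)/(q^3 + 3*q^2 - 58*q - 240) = q*(q + 3)/(q^2 + 11*q + 30)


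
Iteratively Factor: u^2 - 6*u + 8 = (u - 4)*(u - 2)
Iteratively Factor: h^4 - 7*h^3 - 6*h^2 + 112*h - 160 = (h - 5)*(h^3 - 2*h^2 - 16*h + 32) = (h - 5)*(h + 4)*(h^2 - 6*h + 8) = (h - 5)*(h - 2)*(h + 4)*(h - 4)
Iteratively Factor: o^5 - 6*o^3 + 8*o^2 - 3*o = (o - 1)*(o^4 + o^3 - 5*o^2 + 3*o) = (o - 1)*(o + 3)*(o^3 - 2*o^2 + o) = (o - 1)^2*(o + 3)*(o^2 - o) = o*(o - 1)^2*(o + 3)*(o - 1)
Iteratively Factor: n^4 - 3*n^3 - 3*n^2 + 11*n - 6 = (n - 1)*(n^3 - 2*n^2 - 5*n + 6) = (n - 1)^2*(n^2 - n - 6) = (n - 3)*(n - 1)^2*(n + 2)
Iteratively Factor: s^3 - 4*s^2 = (s)*(s^2 - 4*s) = s*(s - 4)*(s)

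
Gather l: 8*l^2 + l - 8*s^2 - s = 8*l^2 + l - 8*s^2 - s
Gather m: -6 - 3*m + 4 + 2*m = -m - 2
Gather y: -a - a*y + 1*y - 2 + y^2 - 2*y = -a + y^2 + y*(-a - 1) - 2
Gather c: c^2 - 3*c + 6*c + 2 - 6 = c^2 + 3*c - 4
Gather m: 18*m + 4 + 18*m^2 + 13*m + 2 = 18*m^2 + 31*m + 6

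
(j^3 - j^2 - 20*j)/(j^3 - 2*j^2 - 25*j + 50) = j*(j + 4)/(j^2 + 3*j - 10)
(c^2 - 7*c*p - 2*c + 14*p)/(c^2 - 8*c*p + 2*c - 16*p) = (c^2 - 7*c*p - 2*c + 14*p)/(c^2 - 8*c*p + 2*c - 16*p)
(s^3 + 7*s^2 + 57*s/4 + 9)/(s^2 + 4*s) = s + 3 + 9/(4*s)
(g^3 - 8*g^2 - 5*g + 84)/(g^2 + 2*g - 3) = (g^2 - 11*g + 28)/(g - 1)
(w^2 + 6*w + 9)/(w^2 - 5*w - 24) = (w + 3)/(w - 8)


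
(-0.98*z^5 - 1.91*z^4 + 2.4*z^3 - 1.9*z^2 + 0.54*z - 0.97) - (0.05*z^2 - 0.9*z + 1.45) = -0.98*z^5 - 1.91*z^4 + 2.4*z^3 - 1.95*z^2 + 1.44*z - 2.42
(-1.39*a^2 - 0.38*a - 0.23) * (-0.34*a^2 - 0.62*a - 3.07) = 0.4726*a^4 + 0.991*a^3 + 4.5811*a^2 + 1.3092*a + 0.7061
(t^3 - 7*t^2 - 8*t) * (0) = 0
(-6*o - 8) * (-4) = 24*o + 32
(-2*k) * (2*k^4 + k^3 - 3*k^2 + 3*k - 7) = -4*k^5 - 2*k^4 + 6*k^3 - 6*k^2 + 14*k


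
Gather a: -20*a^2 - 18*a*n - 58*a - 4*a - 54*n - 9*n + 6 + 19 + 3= -20*a^2 + a*(-18*n - 62) - 63*n + 28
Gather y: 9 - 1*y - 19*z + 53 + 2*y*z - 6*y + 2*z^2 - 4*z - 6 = y*(2*z - 7) + 2*z^2 - 23*z + 56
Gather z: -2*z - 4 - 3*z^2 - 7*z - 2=-3*z^2 - 9*z - 6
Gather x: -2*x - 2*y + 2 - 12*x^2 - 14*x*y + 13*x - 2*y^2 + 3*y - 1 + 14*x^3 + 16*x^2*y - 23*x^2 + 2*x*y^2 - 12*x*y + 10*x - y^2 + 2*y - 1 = 14*x^3 + x^2*(16*y - 35) + x*(2*y^2 - 26*y + 21) - 3*y^2 + 3*y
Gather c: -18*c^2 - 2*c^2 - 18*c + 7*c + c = -20*c^2 - 10*c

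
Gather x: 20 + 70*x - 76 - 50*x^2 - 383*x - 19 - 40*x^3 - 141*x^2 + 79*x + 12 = -40*x^3 - 191*x^2 - 234*x - 63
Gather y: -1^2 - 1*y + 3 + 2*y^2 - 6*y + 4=2*y^2 - 7*y + 6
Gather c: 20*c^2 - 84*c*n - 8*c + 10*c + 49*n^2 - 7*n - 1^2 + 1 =20*c^2 + c*(2 - 84*n) + 49*n^2 - 7*n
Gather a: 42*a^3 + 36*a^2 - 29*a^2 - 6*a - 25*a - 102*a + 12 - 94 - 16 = 42*a^3 + 7*a^2 - 133*a - 98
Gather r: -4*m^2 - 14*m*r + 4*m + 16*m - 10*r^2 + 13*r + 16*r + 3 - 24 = -4*m^2 + 20*m - 10*r^2 + r*(29 - 14*m) - 21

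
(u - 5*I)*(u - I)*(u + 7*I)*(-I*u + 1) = -I*u^4 + 2*u^3 - 36*I*u^2 + 2*u - 35*I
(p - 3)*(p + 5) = p^2 + 2*p - 15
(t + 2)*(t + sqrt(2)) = t^2 + sqrt(2)*t + 2*t + 2*sqrt(2)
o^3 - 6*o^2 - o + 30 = (o - 5)*(o - 3)*(o + 2)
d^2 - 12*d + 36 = (d - 6)^2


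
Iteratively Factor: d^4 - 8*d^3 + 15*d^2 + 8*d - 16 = (d - 4)*(d^3 - 4*d^2 - d + 4) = (d - 4)*(d + 1)*(d^2 - 5*d + 4) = (d - 4)*(d - 1)*(d + 1)*(d - 4)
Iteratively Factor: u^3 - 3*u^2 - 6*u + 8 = (u + 2)*(u^2 - 5*u + 4) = (u - 4)*(u + 2)*(u - 1)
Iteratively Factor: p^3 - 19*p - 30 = (p - 5)*(p^2 + 5*p + 6) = (p - 5)*(p + 3)*(p + 2)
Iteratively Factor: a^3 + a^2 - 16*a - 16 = (a - 4)*(a^2 + 5*a + 4) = (a - 4)*(a + 1)*(a + 4)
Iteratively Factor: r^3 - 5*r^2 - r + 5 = (r - 1)*(r^2 - 4*r - 5) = (r - 5)*(r - 1)*(r + 1)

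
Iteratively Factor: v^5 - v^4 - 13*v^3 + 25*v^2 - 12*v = (v - 1)*(v^4 - 13*v^2 + 12*v) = (v - 3)*(v - 1)*(v^3 + 3*v^2 - 4*v) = (v - 3)*(v - 1)*(v + 4)*(v^2 - v) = v*(v - 3)*(v - 1)*(v + 4)*(v - 1)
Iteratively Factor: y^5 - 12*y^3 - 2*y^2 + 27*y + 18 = (y - 2)*(y^4 + 2*y^3 - 8*y^2 - 18*y - 9) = (y - 2)*(y + 1)*(y^3 + y^2 - 9*y - 9) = (y - 2)*(y + 1)^2*(y^2 - 9) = (y - 3)*(y - 2)*(y + 1)^2*(y + 3)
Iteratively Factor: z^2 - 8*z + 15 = (z - 3)*(z - 5)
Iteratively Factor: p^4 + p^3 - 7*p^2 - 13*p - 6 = (p + 2)*(p^3 - p^2 - 5*p - 3) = (p + 1)*(p + 2)*(p^2 - 2*p - 3) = (p - 3)*(p + 1)*(p + 2)*(p + 1)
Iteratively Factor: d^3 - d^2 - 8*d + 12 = (d + 3)*(d^2 - 4*d + 4) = (d - 2)*(d + 3)*(d - 2)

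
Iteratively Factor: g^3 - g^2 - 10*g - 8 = (g + 2)*(g^2 - 3*g - 4) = (g - 4)*(g + 2)*(g + 1)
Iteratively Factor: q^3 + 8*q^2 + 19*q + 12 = (q + 1)*(q^2 + 7*q + 12) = (q + 1)*(q + 4)*(q + 3)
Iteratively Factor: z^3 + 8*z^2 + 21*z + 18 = (z + 3)*(z^2 + 5*z + 6) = (z + 2)*(z + 3)*(z + 3)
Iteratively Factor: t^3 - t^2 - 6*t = (t)*(t^2 - t - 6) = t*(t - 3)*(t + 2)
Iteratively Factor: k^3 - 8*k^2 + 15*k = (k - 5)*(k^2 - 3*k) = (k - 5)*(k - 3)*(k)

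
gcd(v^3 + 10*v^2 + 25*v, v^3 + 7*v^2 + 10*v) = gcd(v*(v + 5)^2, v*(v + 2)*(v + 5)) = v^2 + 5*v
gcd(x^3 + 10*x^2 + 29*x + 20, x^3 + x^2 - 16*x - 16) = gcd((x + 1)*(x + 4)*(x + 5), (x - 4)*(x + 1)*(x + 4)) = x^2 + 5*x + 4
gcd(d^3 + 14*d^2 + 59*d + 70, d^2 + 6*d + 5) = d + 5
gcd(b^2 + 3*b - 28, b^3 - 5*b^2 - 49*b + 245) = b + 7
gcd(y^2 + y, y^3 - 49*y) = y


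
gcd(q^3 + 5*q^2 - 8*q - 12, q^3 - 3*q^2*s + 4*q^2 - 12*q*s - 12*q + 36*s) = q^2 + 4*q - 12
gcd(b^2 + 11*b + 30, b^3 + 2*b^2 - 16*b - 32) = 1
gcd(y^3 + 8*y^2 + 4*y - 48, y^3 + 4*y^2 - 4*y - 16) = y^2 + 2*y - 8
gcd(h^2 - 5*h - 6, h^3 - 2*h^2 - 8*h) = 1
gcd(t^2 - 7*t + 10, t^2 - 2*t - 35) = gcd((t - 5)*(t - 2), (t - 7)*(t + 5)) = 1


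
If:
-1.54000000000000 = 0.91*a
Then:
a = -1.69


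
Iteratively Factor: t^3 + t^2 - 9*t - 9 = (t + 3)*(t^2 - 2*t - 3) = (t - 3)*(t + 3)*(t + 1)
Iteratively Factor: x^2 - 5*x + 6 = (x - 2)*(x - 3)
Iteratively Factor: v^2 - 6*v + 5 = (v - 5)*(v - 1)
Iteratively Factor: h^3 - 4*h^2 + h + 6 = (h - 2)*(h^2 - 2*h - 3) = (h - 3)*(h - 2)*(h + 1)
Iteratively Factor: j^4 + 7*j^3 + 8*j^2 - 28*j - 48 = (j + 4)*(j^3 + 3*j^2 - 4*j - 12) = (j - 2)*(j + 4)*(j^2 + 5*j + 6) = (j - 2)*(j + 2)*(j + 4)*(j + 3)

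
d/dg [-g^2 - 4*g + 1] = -2*g - 4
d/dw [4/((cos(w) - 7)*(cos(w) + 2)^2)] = 12*(cos(w) - 4)*sin(w)/((cos(w) - 7)^2*(cos(w) + 2)^3)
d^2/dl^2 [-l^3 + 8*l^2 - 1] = 16 - 6*l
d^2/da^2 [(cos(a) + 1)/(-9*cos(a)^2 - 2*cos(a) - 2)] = 9*(34*(1 - cos(a)^2)^2 + 9*cos(a)^5 - 24*cos(a)^3 + 6*cos(a)^2 - 30)/(9*cos(a)^2 + 2*cos(a) + 2)^3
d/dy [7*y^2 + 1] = 14*y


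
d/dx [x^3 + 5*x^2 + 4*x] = 3*x^2 + 10*x + 4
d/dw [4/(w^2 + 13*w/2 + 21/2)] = 8*(-4*w - 13)/(2*w^2 + 13*w + 21)^2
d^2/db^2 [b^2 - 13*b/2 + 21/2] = 2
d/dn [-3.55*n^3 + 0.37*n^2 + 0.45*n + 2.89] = -10.65*n^2 + 0.74*n + 0.45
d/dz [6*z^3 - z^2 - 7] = 2*z*(9*z - 1)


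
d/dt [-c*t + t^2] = -c + 2*t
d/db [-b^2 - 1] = -2*b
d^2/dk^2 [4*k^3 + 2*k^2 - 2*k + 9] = 24*k + 4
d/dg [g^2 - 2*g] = 2*g - 2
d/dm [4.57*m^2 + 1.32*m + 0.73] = 9.14*m + 1.32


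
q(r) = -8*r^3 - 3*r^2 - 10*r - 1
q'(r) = -24*r^2 - 6*r - 10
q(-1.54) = 36.50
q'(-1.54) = -57.68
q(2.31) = -138.72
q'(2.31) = -151.93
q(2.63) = -193.58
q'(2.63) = -191.79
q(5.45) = -1439.64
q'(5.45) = -755.56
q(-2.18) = 89.42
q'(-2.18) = -110.98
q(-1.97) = 68.22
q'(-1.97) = -91.32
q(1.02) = -22.81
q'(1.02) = -41.09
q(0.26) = -3.94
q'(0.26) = -13.18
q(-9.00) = 5678.00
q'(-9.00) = -1900.00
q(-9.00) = 5678.00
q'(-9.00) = -1900.00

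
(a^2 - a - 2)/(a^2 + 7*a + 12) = (a^2 - a - 2)/(a^2 + 7*a + 12)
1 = 1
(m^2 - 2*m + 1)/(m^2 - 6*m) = (m^2 - 2*m + 1)/(m*(m - 6))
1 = 1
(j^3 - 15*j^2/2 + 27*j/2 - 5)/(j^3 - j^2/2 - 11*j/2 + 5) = (2*j^2 - 11*j + 5)/(2*j^2 + 3*j - 5)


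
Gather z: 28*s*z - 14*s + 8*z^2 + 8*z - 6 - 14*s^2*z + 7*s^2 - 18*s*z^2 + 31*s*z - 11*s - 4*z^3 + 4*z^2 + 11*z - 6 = 7*s^2 - 25*s - 4*z^3 + z^2*(12 - 18*s) + z*(-14*s^2 + 59*s + 19) - 12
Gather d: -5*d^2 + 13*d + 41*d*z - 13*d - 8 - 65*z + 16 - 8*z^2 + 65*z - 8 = -5*d^2 + 41*d*z - 8*z^2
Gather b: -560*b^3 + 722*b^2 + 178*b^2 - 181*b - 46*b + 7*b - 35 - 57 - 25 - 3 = -560*b^3 + 900*b^2 - 220*b - 120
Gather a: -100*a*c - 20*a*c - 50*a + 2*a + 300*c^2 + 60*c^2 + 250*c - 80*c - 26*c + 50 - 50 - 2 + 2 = a*(-120*c - 48) + 360*c^2 + 144*c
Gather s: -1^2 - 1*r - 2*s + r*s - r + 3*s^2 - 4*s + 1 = -2*r + 3*s^2 + s*(r - 6)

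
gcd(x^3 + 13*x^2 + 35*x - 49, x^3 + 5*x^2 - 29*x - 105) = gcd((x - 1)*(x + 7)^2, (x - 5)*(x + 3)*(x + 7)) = x + 7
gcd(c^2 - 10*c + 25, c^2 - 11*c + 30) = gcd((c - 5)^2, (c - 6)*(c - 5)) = c - 5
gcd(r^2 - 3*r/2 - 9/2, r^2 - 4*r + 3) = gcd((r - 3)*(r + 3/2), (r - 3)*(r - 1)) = r - 3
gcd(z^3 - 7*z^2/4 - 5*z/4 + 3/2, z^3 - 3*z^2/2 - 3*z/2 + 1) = z^2 - z - 2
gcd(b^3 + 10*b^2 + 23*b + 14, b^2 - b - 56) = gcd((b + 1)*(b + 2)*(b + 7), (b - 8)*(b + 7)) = b + 7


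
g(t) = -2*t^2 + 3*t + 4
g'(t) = 3 - 4*t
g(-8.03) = -149.05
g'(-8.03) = 35.12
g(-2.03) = -10.33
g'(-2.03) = 11.12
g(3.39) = -8.81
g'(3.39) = -10.56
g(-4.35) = -46.90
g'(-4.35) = 20.40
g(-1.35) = -3.70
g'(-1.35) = 8.40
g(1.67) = 3.43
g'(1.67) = -3.68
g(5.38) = -37.75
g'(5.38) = -18.52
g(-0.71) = 0.86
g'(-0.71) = 5.84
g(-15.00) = -491.00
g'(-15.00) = 63.00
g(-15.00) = -491.00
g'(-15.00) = 63.00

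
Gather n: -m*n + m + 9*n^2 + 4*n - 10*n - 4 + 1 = m + 9*n^2 + n*(-m - 6) - 3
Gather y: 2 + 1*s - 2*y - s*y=s + y*(-s - 2) + 2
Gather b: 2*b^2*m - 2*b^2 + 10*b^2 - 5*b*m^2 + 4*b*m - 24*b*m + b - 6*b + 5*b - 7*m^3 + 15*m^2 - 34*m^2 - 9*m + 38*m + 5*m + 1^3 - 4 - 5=b^2*(2*m + 8) + b*(-5*m^2 - 20*m) - 7*m^3 - 19*m^2 + 34*m - 8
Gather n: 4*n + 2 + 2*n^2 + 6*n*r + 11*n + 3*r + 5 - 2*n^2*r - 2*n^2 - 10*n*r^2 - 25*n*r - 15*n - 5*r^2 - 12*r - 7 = -2*n^2*r + n*(-10*r^2 - 19*r) - 5*r^2 - 9*r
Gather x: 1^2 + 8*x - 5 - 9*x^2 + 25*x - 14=-9*x^2 + 33*x - 18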